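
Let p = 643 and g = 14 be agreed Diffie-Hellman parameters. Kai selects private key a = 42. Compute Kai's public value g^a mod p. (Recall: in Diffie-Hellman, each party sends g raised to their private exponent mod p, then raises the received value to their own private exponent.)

231

Public value = 14^42 mod 643.
14^1 ≡ 14 (mod 643)
14^2 = (14^1)^2 ≡ 14^2 = 196 ≡ 196 (mod 643)
14^4 = (14^2)^2 ≡ 196^2 = 38416 ≡ 479 (mod 643)
14^8 = (14^4)^2 ≡ 479^2 = 229441 ≡ 533 (mod 643)
14^16 = (14^8)^2 ≡ 533^2 = 284089 ≡ 526 (mod 643)
14^32 = (14^16)^2 ≡ 526^2 = 276676 ≡ 186 (mod 643)
14^42 = 14^32 · 14^8 · 14^2 ≡ 186 · 533 · 196 ≡ 231 (mod 643).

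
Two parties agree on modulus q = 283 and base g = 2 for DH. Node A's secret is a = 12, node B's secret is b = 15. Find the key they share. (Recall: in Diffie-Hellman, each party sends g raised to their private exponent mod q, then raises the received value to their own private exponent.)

262

Node A sends A = g^a mod q = 2^12 mod 283.
2^1 ≡ 2 (mod 283)
2^2 = (2^1)^2 ≡ 2^2 = 4 ≡ 4 (mod 283)
2^4 = (2^2)^2 ≡ 4^2 = 16 ≡ 16 (mod 283)
2^8 = (2^4)^2 ≡ 16^2 = 256 ≡ 256 (mod 283)
2^12 = 2^8 · 2^4 ≡ 256 · 16 ≡ 134 (mod 283).
So A = 134. Node B then computes K = A^b mod q = 134^15 mod 283.
134^1 ≡ 134 (mod 283)
134^2 = (134^1)^2 ≡ 134^2 = 17956 ≡ 127 (mod 283)
134^4 = (134^2)^2 ≡ 127^2 = 16129 ≡ 281 (mod 283)
134^8 = (134^4)^2 ≡ 281^2 = 78961 ≡ 4 (mod 283)
134^15 = 134^8 · 134^4 · 134^2 · 134^1 ≡ 4 · 281 · 127 · 134 ≡ 262 (mod 283).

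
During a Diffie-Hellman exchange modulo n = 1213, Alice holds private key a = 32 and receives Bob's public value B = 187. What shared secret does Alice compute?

966

Shared key K = 187^32 mod 1213.
187^1 ≡ 187 (mod 1213)
187^2 = (187^1)^2 ≡ 187^2 = 34969 ≡ 1005 (mod 1213)
187^4 = (187^2)^2 ≡ 1005^2 = 1010025 ≡ 809 (mod 1213)
187^8 = (187^4)^2 ≡ 809^2 = 654481 ≡ 674 (mod 1213)
187^16 = (187^8)^2 ≡ 674^2 = 454276 ≡ 614 (mod 1213)
187^32 = (187^16)^2 ≡ 614^2 = 376996 ≡ 966 (mod 1213)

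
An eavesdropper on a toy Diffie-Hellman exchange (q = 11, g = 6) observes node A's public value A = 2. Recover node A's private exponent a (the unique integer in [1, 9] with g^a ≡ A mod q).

Try successive powers of 6 modulo 11:
6^1 ≡ 6
6^2 ≡ 3
6^3 ≡ 7
6^4 ≡ 9
6^5 ≡ 10
6^6 ≡ 5
6^7 ≡ 8
6^8 ≡ 4
6^9 ≡ 2
Found: a = 9.

9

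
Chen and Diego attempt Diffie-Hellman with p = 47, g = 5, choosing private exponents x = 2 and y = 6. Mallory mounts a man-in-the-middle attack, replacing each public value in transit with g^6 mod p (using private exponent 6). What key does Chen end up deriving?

18

Chen receives Mallory's public value M = 5^6 mod 47 instead of the honest one.
5^1 ≡ 5 (mod 47)
5^2 = (5^1)^2 ≡ 5^2 = 25 ≡ 25 (mod 47)
5^4 = (5^2)^2 ≡ 25^2 = 625 ≡ 14 (mod 47)
5^6 = 5^4 · 5^2 ≡ 14 · 25 ≡ 21 (mod 47).
So M = 21. Chen computes K = M^2 mod 47.
21^1 ≡ 21 (mod 47)
21^2 = (21^1)^2 ≡ 21^2 = 441 ≡ 18 (mod 47)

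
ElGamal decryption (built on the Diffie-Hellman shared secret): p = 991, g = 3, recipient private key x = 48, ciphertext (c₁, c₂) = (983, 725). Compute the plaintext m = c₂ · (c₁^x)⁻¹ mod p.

127

Shared mask s = c₁^x mod p = 983^48 mod 991.
983^1 ≡ 983 (mod 991)
983^2 = (983^1)^2 ≡ 983^2 = 966289 ≡ 64 (mod 991)
983^4 = (983^2)^2 ≡ 64^2 = 4096 ≡ 132 (mod 991)
983^8 = (983^4)^2 ≡ 132^2 = 17424 ≡ 577 (mod 991)
983^16 = (983^8)^2 ≡ 577^2 = 332929 ≡ 944 (mod 991)
983^32 = (983^16)^2 ≡ 944^2 = 891136 ≡ 227 (mod 991)
983^48 = 983^32 · 983^16 ≡ 227 · 944 ≡ 232 (mod 991).
So s = 232; s⁻¹ ≡ 346 (mod 991).
m = c₂ · s⁻¹ mod 991 = 725 · 346 mod 991 = 127.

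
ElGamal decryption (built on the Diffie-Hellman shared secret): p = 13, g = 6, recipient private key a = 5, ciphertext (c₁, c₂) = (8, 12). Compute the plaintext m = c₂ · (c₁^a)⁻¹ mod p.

Shared mask s = c₁^a mod p = 8^5 mod 13.
8^1 ≡ 8 (mod 13)
8^2 = (8^1)^2 ≡ 8^2 = 64 ≡ 12 (mod 13)
8^4 = (8^2)^2 ≡ 12^2 = 144 ≡ 1 (mod 13)
8^5 = 8^4 · 8^1 ≡ 1 · 8 ≡ 8 (mod 13).
So s = 8; s⁻¹ ≡ 5 (mod 13).
m = c₂ · s⁻¹ mod 13 = 12 · 5 mod 13 = 8.

8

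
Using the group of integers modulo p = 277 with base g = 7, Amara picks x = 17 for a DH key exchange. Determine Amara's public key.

Public value = 7^17 mod 277.
7^1 ≡ 7 (mod 277)
7^2 = (7^1)^2 ≡ 7^2 = 49 ≡ 49 (mod 277)
7^4 = (7^2)^2 ≡ 49^2 = 2401 ≡ 185 (mod 277)
7^8 = (7^4)^2 ≡ 185^2 = 34225 ≡ 154 (mod 277)
7^16 = (7^8)^2 ≡ 154^2 = 23716 ≡ 171 (mod 277)
7^17 = 7^16 · 7^1 ≡ 171 · 7 ≡ 89 (mod 277).

89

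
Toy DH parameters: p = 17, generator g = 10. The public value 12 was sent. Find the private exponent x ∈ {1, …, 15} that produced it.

15

Try successive powers of 10 modulo 17:
10^1 ≡ 10
10^2 ≡ 15
10^3 ≡ 14
10^4 ≡ 4
10^5 ≡ 6
10^6 ≡ 9
10^7 ≡ 5
10^8 ≡ 16
10^9 ≡ 7
10^10 ≡ 2
10^11 ≡ 3
10^12 ≡ 13
10^13 ≡ 11
10^14 ≡ 8
10^15 ≡ 12
Found: x = 15.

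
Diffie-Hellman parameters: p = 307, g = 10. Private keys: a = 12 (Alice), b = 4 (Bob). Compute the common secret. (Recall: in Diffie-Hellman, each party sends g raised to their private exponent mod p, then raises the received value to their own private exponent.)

144

Bob sends B = g^b mod p = 10^4 mod 307.
10^1 ≡ 10 (mod 307)
10^2 = (10^1)^2 ≡ 10^2 = 100 ≡ 100 (mod 307)
10^4 = (10^2)^2 ≡ 100^2 = 10000 ≡ 176 (mod 307)
So B = 176. Alice then computes K = B^a mod p = 176^12 mod 307.
176^1 ≡ 176 (mod 307)
176^2 = (176^1)^2 ≡ 176^2 = 30976 ≡ 276 (mod 307)
176^4 = (176^2)^2 ≡ 276^2 = 76176 ≡ 40 (mod 307)
176^8 = (176^4)^2 ≡ 40^2 = 1600 ≡ 65 (mod 307)
176^12 = 176^8 · 176^4 ≡ 65 · 40 ≡ 144 (mod 307).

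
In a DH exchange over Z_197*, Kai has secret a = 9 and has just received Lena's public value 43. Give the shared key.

65

Shared key K = 43^9 mod 197.
43^1 ≡ 43 (mod 197)
43^2 = (43^1)^2 ≡ 43^2 = 1849 ≡ 76 (mod 197)
43^4 = (43^2)^2 ≡ 76^2 = 5776 ≡ 63 (mod 197)
43^8 = (43^4)^2 ≡ 63^2 = 3969 ≡ 29 (mod 197)
43^9 = 43^8 · 43^1 ≡ 29 · 43 ≡ 65 (mod 197).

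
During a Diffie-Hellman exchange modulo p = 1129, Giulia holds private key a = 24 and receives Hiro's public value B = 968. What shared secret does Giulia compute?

Shared key K = 968^24 mod 1129.
968^1 ≡ 968 (mod 1129)
968^2 = (968^1)^2 ≡ 968^2 = 937024 ≡ 1083 (mod 1129)
968^4 = (968^2)^2 ≡ 1083^2 = 1172889 ≡ 987 (mod 1129)
968^8 = (968^4)^2 ≡ 987^2 = 974169 ≡ 971 (mod 1129)
968^16 = (968^8)^2 ≡ 971^2 = 942841 ≡ 126 (mod 1129)
968^24 = 968^16 · 968^8 ≡ 126 · 971 ≡ 414 (mod 1129).

414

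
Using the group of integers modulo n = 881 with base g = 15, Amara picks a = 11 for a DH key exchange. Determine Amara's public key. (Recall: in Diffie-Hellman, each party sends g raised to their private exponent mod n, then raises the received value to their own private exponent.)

538

Public value = 15^11 mod 881.
15^1 ≡ 15 (mod 881)
15^2 = (15^1)^2 ≡ 15^2 = 225 ≡ 225 (mod 881)
15^4 = (15^2)^2 ≡ 225^2 = 50625 ≡ 408 (mod 881)
15^8 = (15^4)^2 ≡ 408^2 = 166464 ≡ 836 (mod 881)
15^11 = 15^8 · 15^2 · 15^1 ≡ 836 · 225 · 15 ≡ 538 (mod 881).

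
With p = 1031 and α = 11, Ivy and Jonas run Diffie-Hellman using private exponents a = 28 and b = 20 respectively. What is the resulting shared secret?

557

Ivy sends A = α^a mod p = 11^28 mod 1031.
11^1 ≡ 11 (mod 1031)
11^2 = (11^1)^2 ≡ 11^2 = 121 ≡ 121 (mod 1031)
11^4 = (11^2)^2 ≡ 121^2 = 14641 ≡ 207 (mod 1031)
11^8 = (11^4)^2 ≡ 207^2 = 42849 ≡ 578 (mod 1031)
11^16 = (11^8)^2 ≡ 578^2 = 334084 ≡ 40 (mod 1031)
11^28 = 11^16 · 11^8 · 11^4 ≡ 40 · 578 · 207 ≡ 969 (mod 1031).
So A = 969. Jonas then computes K = A^b mod p = 969^20 mod 1031.
969^1 ≡ 969 (mod 1031)
969^2 = (969^1)^2 ≡ 969^2 = 938961 ≡ 751 (mod 1031)
969^4 = (969^2)^2 ≡ 751^2 = 564001 ≡ 44 (mod 1031)
969^8 = (969^4)^2 ≡ 44^2 = 1936 ≡ 905 (mod 1031)
969^16 = (969^8)^2 ≡ 905^2 = 819025 ≡ 411 (mod 1031)
969^20 = 969^16 · 969^4 ≡ 411 · 44 ≡ 557 (mod 1031).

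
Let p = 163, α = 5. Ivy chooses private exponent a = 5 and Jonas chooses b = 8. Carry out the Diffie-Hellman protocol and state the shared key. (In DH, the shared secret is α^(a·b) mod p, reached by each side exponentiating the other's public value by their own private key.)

126

Ivy sends A = α^a mod p = 5^5 mod 163.
5^1 ≡ 5 (mod 163)
5^2 = (5^1)^2 ≡ 5^2 = 25 ≡ 25 (mod 163)
5^4 = (5^2)^2 ≡ 25^2 = 625 ≡ 136 (mod 163)
5^5 = 5^4 · 5^1 ≡ 136 · 5 ≡ 28 (mod 163).
So A = 28. Jonas then computes K = A^b mod p = 28^8 mod 163.
28^1 ≡ 28 (mod 163)
28^2 = (28^1)^2 ≡ 28^2 = 784 ≡ 132 (mod 163)
28^4 = (28^2)^2 ≡ 132^2 = 17424 ≡ 146 (mod 163)
28^8 = (28^4)^2 ≡ 146^2 = 21316 ≡ 126 (mod 163)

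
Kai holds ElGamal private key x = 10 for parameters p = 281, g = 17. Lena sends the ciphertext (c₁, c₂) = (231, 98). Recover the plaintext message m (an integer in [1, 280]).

4

Shared mask s = c₁^x mod p = 231^10 mod 281.
231^1 ≡ 231 (mod 281)
231^2 = (231^1)^2 ≡ 231^2 = 53361 ≡ 252 (mod 281)
231^4 = (231^2)^2 ≡ 252^2 = 63504 ≡ 279 (mod 281)
231^8 = (231^4)^2 ≡ 279^2 = 77841 ≡ 4 (mod 281)
231^10 = 231^8 · 231^2 ≡ 4 · 252 ≡ 165 (mod 281).
So s = 165; s⁻¹ ≡ 109 (mod 281).
m = c₂ · s⁻¹ mod 281 = 98 · 109 mod 281 = 4.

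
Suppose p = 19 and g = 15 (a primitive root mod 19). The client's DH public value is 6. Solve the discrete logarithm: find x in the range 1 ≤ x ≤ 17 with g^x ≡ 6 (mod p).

Try successive powers of 15 modulo 19:
15^1 ≡ 15
15^2 ≡ 16
15^3 ≡ 12
15^4 ≡ 9
15^5 ≡ 2
15^6 ≡ 11
15^7 ≡ 13
15^8 ≡ 5
15^9 ≡ 18
15^10 ≡ 4
15^11 ≡ 3
15^12 ≡ 7
15^13 ≡ 10
15^14 ≡ 17
15^15 ≡ 8
15^16 ≡ 6
Found: x = 16.

16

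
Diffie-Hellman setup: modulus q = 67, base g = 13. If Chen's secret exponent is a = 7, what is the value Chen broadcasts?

2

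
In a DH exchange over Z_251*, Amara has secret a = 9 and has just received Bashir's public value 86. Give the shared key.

106

Shared key K = 86^9 mod 251.
86^1 ≡ 86 (mod 251)
86^2 = (86^1)^2 ≡ 86^2 = 7396 ≡ 117 (mod 251)
86^4 = (86^2)^2 ≡ 117^2 = 13689 ≡ 135 (mod 251)
86^8 = (86^4)^2 ≡ 135^2 = 18225 ≡ 153 (mod 251)
86^9 = 86^8 · 86^1 ≡ 153 · 86 ≡ 106 (mod 251).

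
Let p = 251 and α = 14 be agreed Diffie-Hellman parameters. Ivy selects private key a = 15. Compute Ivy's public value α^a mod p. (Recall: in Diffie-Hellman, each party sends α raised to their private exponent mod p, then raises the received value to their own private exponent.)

50

Public value = 14^15 mod 251.
14^1 ≡ 14 (mod 251)
14^2 = (14^1)^2 ≡ 14^2 = 196 ≡ 196 (mod 251)
14^4 = (14^2)^2 ≡ 196^2 = 38416 ≡ 13 (mod 251)
14^8 = (14^4)^2 ≡ 13^2 = 169 ≡ 169 (mod 251)
14^15 = 14^8 · 14^4 · 14^2 · 14^1 ≡ 169 · 13 · 196 · 14 ≡ 50 (mod 251).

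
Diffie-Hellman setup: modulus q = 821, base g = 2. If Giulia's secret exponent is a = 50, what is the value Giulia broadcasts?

793

Public value = 2^50 mod 821.
2^1 ≡ 2 (mod 821)
2^2 = (2^1)^2 ≡ 2^2 = 4 ≡ 4 (mod 821)
2^4 = (2^2)^2 ≡ 4^2 = 16 ≡ 16 (mod 821)
2^8 = (2^4)^2 ≡ 16^2 = 256 ≡ 256 (mod 821)
2^16 = (2^8)^2 ≡ 256^2 = 65536 ≡ 677 (mod 821)
2^32 = (2^16)^2 ≡ 677^2 = 458329 ≡ 211 (mod 821)
2^50 = 2^32 · 2^16 · 2^2 ≡ 211 · 677 · 4 ≡ 793 (mod 821).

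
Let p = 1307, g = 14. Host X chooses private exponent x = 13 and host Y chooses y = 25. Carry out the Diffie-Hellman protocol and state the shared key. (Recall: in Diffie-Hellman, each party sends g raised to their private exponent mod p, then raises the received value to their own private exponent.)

516

Host X sends A = g^x mod p = 14^13 mod 1307.
14^1 ≡ 14 (mod 1307)
14^2 = (14^1)^2 ≡ 14^2 = 196 ≡ 196 (mod 1307)
14^4 = (14^2)^2 ≡ 196^2 = 38416 ≡ 513 (mod 1307)
14^8 = (14^4)^2 ≡ 513^2 = 263169 ≡ 462 (mod 1307)
14^13 = 14^8 · 14^4 · 14^1 ≡ 462 · 513 · 14 ≡ 918 (mod 1307).
So A = 918. Host Y then computes K = A^y mod p = 918^25 mod 1307.
918^1 ≡ 918 (mod 1307)
918^2 = (918^1)^2 ≡ 918^2 = 842724 ≡ 1016 (mod 1307)
918^4 = (918^2)^2 ≡ 1016^2 = 1032256 ≡ 1033 (mod 1307)
918^8 = (918^4)^2 ≡ 1033^2 = 1067089 ≡ 577 (mod 1307)
918^16 = (918^8)^2 ≡ 577^2 = 332929 ≡ 951 (mod 1307)
918^25 = 918^16 · 918^8 · 918^1 ≡ 951 · 577 · 918 ≡ 516 (mod 1307).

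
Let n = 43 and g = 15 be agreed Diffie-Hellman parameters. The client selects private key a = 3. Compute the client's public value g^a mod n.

21

Public value = 15^3 mod 43.
15^1 ≡ 15 (mod 43)
15^2 = (15^1)^2 ≡ 15^2 = 225 ≡ 10 (mod 43)
15^3 = 15^2 · 15^1 ≡ 10 · 15 ≡ 21 (mod 43).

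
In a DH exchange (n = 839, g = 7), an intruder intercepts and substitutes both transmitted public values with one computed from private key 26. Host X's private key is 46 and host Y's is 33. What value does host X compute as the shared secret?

366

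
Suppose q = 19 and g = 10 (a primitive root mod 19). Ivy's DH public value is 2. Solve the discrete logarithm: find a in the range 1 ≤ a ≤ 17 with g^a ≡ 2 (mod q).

Try successive powers of 10 modulo 19:
10^1 ≡ 10
10^2 ≡ 5
10^3 ≡ 12
10^4 ≡ 6
10^5 ≡ 3
10^6 ≡ 11
10^7 ≡ 15
10^8 ≡ 17
10^9 ≡ 18
10^10 ≡ 9
10^11 ≡ 14
10^12 ≡ 7
10^13 ≡ 13
10^14 ≡ 16
10^15 ≡ 8
10^16 ≡ 4
10^17 ≡ 2
Found: a = 17.

17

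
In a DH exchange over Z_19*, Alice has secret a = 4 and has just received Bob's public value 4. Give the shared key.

9

Shared key K = 4^4 mod 19.
4^1 ≡ 4 (mod 19)
4^2 = (4^1)^2 ≡ 4^2 = 16 ≡ 16 (mod 19)
4^4 = (4^2)^2 ≡ 16^2 = 256 ≡ 9 (mod 19)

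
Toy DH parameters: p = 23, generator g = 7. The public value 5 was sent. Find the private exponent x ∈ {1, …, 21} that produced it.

7

Try successive powers of 7 modulo 23:
7^1 ≡ 7
7^2 ≡ 3
7^3 ≡ 21
7^4 ≡ 9
7^5 ≡ 17
7^6 ≡ 4
7^7 ≡ 5
Found: x = 7.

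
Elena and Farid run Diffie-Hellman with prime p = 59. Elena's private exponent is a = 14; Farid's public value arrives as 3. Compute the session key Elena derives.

Shared key K = 3^14 mod 59.
3^1 ≡ 3 (mod 59)
3^2 = (3^1)^2 ≡ 3^2 = 9 ≡ 9 (mod 59)
3^4 = (3^2)^2 ≡ 9^2 = 81 ≡ 22 (mod 59)
3^8 = (3^4)^2 ≡ 22^2 = 484 ≡ 12 (mod 59)
3^14 = 3^8 · 3^4 · 3^2 ≡ 12 · 22 · 9 ≡ 16 (mod 59).

16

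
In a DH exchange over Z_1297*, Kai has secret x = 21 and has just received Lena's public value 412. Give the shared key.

Shared key K = 412^21 mod 1297.
412^1 ≡ 412 (mod 1297)
412^2 = (412^1)^2 ≡ 412^2 = 169744 ≡ 1134 (mod 1297)
412^4 = (412^2)^2 ≡ 1134^2 = 1285956 ≡ 629 (mod 1297)
412^8 = (412^4)^2 ≡ 629^2 = 395641 ≡ 56 (mod 1297)
412^16 = (412^8)^2 ≡ 56^2 = 3136 ≡ 542 (mod 1297)
412^21 = 412^16 · 412^4 · 412^1 ≡ 542 · 629 · 412 ≡ 898 (mod 1297).

898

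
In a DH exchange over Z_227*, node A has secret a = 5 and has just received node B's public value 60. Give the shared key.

150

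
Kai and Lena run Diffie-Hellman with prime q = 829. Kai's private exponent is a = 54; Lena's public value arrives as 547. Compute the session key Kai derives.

Shared key K = 547^54 mod 829.
547^1 ≡ 547 (mod 829)
547^2 = (547^1)^2 ≡ 547^2 = 299209 ≡ 769 (mod 829)
547^4 = (547^2)^2 ≡ 769^2 = 591361 ≡ 284 (mod 829)
547^8 = (547^4)^2 ≡ 284^2 = 80656 ≡ 243 (mod 829)
547^16 = (547^8)^2 ≡ 243^2 = 59049 ≡ 190 (mod 829)
547^32 = (547^16)^2 ≡ 190^2 = 36100 ≡ 453 (mod 829)
547^54 = 547^32 · 547^16 · 547^4 · 547^2 ≡ 453 · 190 · 284 · 769 ≡ 11 (mod 829).

11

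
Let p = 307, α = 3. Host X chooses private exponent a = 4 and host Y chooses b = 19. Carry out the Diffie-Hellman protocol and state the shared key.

114

Host Y sends B = α^b mod p = 3^19 mod 307.
3^1 ≡ 3 (mod 307)
3^2 = (3^1)^2 ≡ 3^2 = 9 ≡ 9 (mod 307)
3^4 = (3^2)^2 ≡ 9^2 = 81 ≡ 81 (mod 307)
3^8 = (3^4)^2 ≡ 81^2 = 6561 ≡ 114 (mod 307)
3^16 = (3^8)^2 ≡ 114^2 = 12996 ≡ 102 (mod 307)
3^19 = 3^16 · 3^2 · 3^1 ≡ 102 · 9 · 3 ≡ 298 (mod 307).
So B = 298. Host X then computes K = B^a mod p = 298^4 mod 307.
298^1 ≡ 298 (mod 307)
298^2 = (298^1)^2 ≡ 298^2 = 88804 ≡ 81 (mod 307)
298^4 = (298^2)^2 ≡ 81^2 = 6561 ≡ 114 (mod 307)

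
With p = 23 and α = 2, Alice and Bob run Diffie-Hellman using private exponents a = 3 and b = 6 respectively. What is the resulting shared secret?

13

Alice sends A = α^a mod p = 2^3 mod 23.
2^1 ≡ 2 (mod 23)
2^2 = (2^1)^2 ≡ 2^2 = 4 ≡ 4 (mod 23)
2^3 = 2^2 · 2^1 ≡ 4 · 2 ≡ 8 (mod 23).
So A = 8. Bob then computes K = A^b mod p = 8^6 mod 23.
8^1 ≡ 8 (mod 23)
8^2 = (8^1)^2 ≡ 8^2 = 64 ≡ 18 (mod 23)
8^4 = (8^2)^2 ≡ 18^2 = 324 ≡ 2 (mod 23)
8^6 = 8^4 · 8^2 ≡ 2 · 18 ≡ 13 (mod 23).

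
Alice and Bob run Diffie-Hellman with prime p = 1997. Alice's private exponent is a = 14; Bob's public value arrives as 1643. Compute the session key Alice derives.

Shared key K = 1643^14 mod 1997.
1643^1 ≡ 1643 (mod 1997)
1643^2 = (1643^1)^2 ≡ 1643^2 = 2699449 ≡ 1502 (mod 1997)
1643^4 = (1643^2)^2 ≡ 1502^2 = 2256004 ≡ 1391 (mod 1997)
1643^8 = (1643^4)^2 ≡ 1391^2 = 1934881 ≡ 1785 (mod 1997)
1643^14 = 1643^8 · 1643^4 · 1643^2 ≡ 1785 · 1391 · 1502 ≡ 825 (mod 1997).

825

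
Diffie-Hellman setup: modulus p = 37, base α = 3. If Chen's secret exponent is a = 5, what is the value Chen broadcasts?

Public value = 3^5 mod 37.
3^1 ≡ 3 (mod 37)
3^2 = (3^1)^2 ≡ 3^2 = 9 ≡ 9 (mod 37)
3^4 = (3^2)^2 ≡ 9^2 = 81 ≡ 7 (mod 37)
3^5 = 3^4 · 3^1 ≡ 7 · 3 ≡ 21 (mod 37).

21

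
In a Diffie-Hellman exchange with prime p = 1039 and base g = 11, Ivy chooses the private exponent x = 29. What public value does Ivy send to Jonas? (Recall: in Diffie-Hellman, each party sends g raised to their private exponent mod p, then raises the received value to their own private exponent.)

1030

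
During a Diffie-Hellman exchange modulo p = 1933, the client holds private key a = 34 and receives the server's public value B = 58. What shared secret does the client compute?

723

Shared key K = 58^34 mod 1933.
58^1 ≡ 58 (mod 1933)
58^2 = (58^1)^2 ≡ 58^2 = 3364 ≡ 1431 (mod 1933)
58^4 = (58^2)^2 ≡ 1431^2 = 2047761 ≡ 714 (mod 1933)
58^8 = (58^4)^2 ≡ 714^2 = 509796 ≡ 1417 (mod 1933)
58^16 = (58^8)^2 ≡ 1417^2 = 2007889 ≡ 1435 (mod 1933)
58^32 = (58^16)^2 ≡ 1435^2 = 2059225 ≡ 580 (mod 1933)
58^34 = 58^32 · 58^2 ≡ 580 · 1431 ≡ 723 (mod 1933).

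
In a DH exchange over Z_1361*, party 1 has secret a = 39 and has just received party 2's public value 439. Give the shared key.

340

Shared key K = 439^39 mod 1361.
439^1 ≡ 439 (mod 1361)
439^2 = (439^1)^2 ≡ 439^2 = 192721 ≡ 820 (mod 1361)
439^4 = (439^2)^2 ≡ 820^2 = 672400 ≡ 66 (mod 1361)
439^8 = (439^4)^2 ≡ 66^2 = 4356 ≡ 273 (mod 1361)
439^16 = (439^8)^2 ≡ 273^2 = 74529 ≡ 1035 (mod 1361)
439^32 = (439^16)^2 ≡ 1035^2 = 1071225 ≡ 118 (mod 1361)
439^39 = 439^32 · 439^4 · 439^2 · 439^1 ≡ 118 · 66 · 820 · 439 ≡ 340 (mod 1361).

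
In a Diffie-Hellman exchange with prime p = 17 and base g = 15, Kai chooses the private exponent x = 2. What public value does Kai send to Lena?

4

Public value = 15^2 (mod 17).
15^1 ≡ 15 (mod 17)
15^2 = (15^1)^2 ≡ 15^2 = 225 ≡ 4 (mod 17)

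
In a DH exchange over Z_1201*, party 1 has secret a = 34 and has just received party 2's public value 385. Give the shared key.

Shared key K = 385^34 mod 1201.
385^1 ≡ 385 (mod 1201)
385^2 = (385^1)^2 ≡ 385^2 = 148225 ≡ 502 (mod 1201)
385^4 = (385^2)^2 ≡ 502^2 = 252004 ≡ 995 (mod 1201)
385^8 = (385^4)^2 ≡ 995^2 = 990025 ≡ 401 (mod 1201)
385^16 = (385^8)^2 ≡ 401^2 = 160801 ≡ 1068 (mod 1201)
385^32 = (385^16)^2 ≡ 1068^2 = 1140624 ≡ 875 (mod 1201)
385^34 = 385^32 · 385^2 ≡ 875 · 502 ≡ 885 (mod 1201).

885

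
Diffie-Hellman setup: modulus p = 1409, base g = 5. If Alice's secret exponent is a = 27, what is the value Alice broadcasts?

44

Public value = 5^27 mod 1409.
5^1 ≡ 5 (mod 1409)
5^2 = (5^1)^2 ≡ 5^2 = 25 ≡ 25 (mod 1409)
5^4 = (5^2)^2 ≡ 25^2 = 625 ≡ 625 (mod 1409)
5^8 = (5^4)^2 ≡ 625^2 = 390625 ≡ 332 (mod 1409)
5^16 = (5^8)^2 ≡ 332^2 = 110224 ≡ 322 (mod 1409)
5^27 = 5^16 · 5^8 · 5^2 · 5^1 ≡ 322 · 332 · 25 · 5 ≡ 44 (mod 1409).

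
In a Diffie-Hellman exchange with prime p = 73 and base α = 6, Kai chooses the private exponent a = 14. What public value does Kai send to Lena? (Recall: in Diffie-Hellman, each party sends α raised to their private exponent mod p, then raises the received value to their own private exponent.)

69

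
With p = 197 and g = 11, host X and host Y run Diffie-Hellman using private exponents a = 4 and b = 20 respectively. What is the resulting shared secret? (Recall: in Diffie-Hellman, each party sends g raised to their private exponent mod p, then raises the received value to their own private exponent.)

Host Y sends B = g^b mod p = 11^20 mod 197.
11^1 ≡ 11 (mod 197)
11^2 = (11^1)^2 ≡ 11^2 = 121 ≡ 121 (mod 197)
11^4 = (11^2)^2 ≡ 121^2 = 14641 ≡ 63 (mod 197)
11^8 = (11^4)^2 ≡ 63^2 = 3969 ≡ 29 (mod 197)
11^16 = (11^8)^2 ≡ 29^2 = 841 ≡ 53 (mod 197)
11^20 = 11^16 · 11^4 ≡ 53 · 63 ≡ 187 (mod 197).
So B = 187. Host X then computes K = B^a mod p = 187^4 mod 197.
187^1 ≡ 187 (mod 197)
187^2 = (187^1)^2 ≡ 187^2 = 34969 ≡ 100 (mod 197)
187^4 = (187^2)^2 ≡ 100^2 = 10000 ≡ 150 (mod 197)

150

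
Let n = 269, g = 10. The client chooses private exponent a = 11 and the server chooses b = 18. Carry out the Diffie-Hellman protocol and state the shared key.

6

The client sends A = g^a mod n = 10^11 mod 269.
10^1 ≡ 10 (mod 269)
10^2 = (10^1)^2 ≡ 10^2 = 100 ≡ 100 (mod 269)
10^4 = (10^2)^2 ≡ 100^2 = 10000 ≡ 47 (mod 269)
10^8 = (10^4)^2 ≡ 47^2 = 2209 ≡ 57 (mod 269)
10^11 = 10^8 · 10^2 · 10^1 ≡ 57 · 100 · 10 ≡ 241 (mod 269).
So A = 241. The server then computes K = A^b mod n = 241^18 mod 269.
241^1 ≡ 241 (mod 269)
241^2 = (241^1)^2 ≡ 241^2 = 58081 ≡ 246 (mod 269)
241^4 = (241^2)^2 ≡ 246^2 = 60516 ≡ 260 (mod 269)
241^8 = (241^4)^2 ≡ 260^2 = 67600 ≡ 81 (mod 269)
241^16 = (241^8)^2 ≡ 81^2 = 6561 ≡ 105 (mod 269)
241^18 = 241^16 · 241^2 ≡ 105 · 246 ≡ 6 (mod 269).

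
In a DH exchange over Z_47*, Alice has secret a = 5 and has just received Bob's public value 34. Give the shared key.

Shared key K = 34^5 mod 47.
34^1 ≡ 34 (mod 47)
34^2 = (34^1)^2 ≡ 34^2 = 1156 ≡ 28 (mod 47)
34^4 = (34^2)^2 ≡ 28^2 = 784 ≡ 32 (mod 47)
34^5 = 34^4 · 34^1 ≡ 32 · 34 ≡ 7 (mod 47).

7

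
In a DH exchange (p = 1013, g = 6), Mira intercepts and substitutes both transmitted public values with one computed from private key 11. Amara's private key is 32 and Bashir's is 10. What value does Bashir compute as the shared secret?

Bashir receives Mira's public value M = 6^11 mod 1013 instead of the honest one.
6^1 ≡ 6 (mod 1013)
6^2 = (6^1)^2 ≡ 6^2 = 36 ≡ 36 (mod 1013)
6^4 = (6^2)^2 ≡ 36^2 = 1296 ≡ 283 (mod 1013)
6^8 = (6^4)^2 ≡ 283^2 = 80089 ≡ 62 (mod 1013)
6^11 = 6^8 · 6^2 · 6^1 ≡ 62 · 36 · 6 ≡ 223 (mod 1013).
So M = 223. Bashir computes K = M^10 mod 1013.
223^1 ≡ 223 (mod 1013)
223^2 = (223^1)^2 ≡ 223^2 = 49729 ≡ 92 (mod 1013)
223^4 = (223^2)^2 ≡ 92^2 = 8464 ≡ 360 (mod 1013)
223^8 = (223^4)^2 ≡ 360^2 = 129600 ≡ 949 (mod 1013)
223^10 = 223^8 · 223^2 ≡ 949 · 92 ≡ 190 (mod 1013).

190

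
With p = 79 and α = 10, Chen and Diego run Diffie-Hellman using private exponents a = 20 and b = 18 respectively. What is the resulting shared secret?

67

Diego sends B = α^b mod p = 10^18 mod 79.
10^1 ≡ 10 (mod 79)
10^2 = (10^1)^2 ≡ 10^2 = 100 ≡ 21 (mod 79)
10^4 = (10^2)^2 ≡ 21^2 = 441 ≡ 46 (mod 79)
10^8 = (10^4)^2 ≡ 46^2 = 2116 ≡ 62 (mod 79)
10^16 = (10^8)^2 ≡ 62^2 = 3844 ≡ 52 (mod 79)
10^18 = 10^16 · 10^2 ≡ 52 · 21 ≡ 65 (mod 79).
So B = 65. Chen then computes K = B^a mod p = 65^20 mod 79.
65^1 ≡ 65 (mod 79)
65^2 = (65^1)^2 ≡ 65^2 = 4225 ≡ 38 (mod 79)
65^4 = (65^2)^2 ≡ 38^2 = 1444 ≡ 22 (mod 79)
65^8 = (65^4)^2 ≡ 22^2 = 484 ≡ 10 (mod 79)
65^16 = (65^8)^2 ≡ 10^2 = 100 ≡ 21 (mod 79)
65^20 = 65^16 · 65^4 ≡ 21 · 22 ≡ 67 (mod 79).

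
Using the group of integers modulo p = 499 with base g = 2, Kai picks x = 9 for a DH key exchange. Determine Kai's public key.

Public value = 2^9 mod 499.
2^1 ≡ 2 (mod 499)
2^2 = (2^1)^2 ≡ 2^2 = 4 ≡ 4 (mod 499)
2^4 = (2^2)^2 ≡ 4^2 = 16 ≡ 16 (mod 499)
2^8 = (2^4)^2 ≡ 16^2 = 256 ≡ 256 (mod 499)
2^9 = 2^8 · 2^1 ≡ 256 · 2 ≡ 13 (mod 499).

13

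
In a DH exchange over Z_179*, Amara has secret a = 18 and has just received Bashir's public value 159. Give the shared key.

75

Shared key K = 159^18 mod 179.
159^1 ≡ 159 (mod 179)
159^2 = (159^1)^2 ≡ 159^2 = 25281 ≡ 42 (mod 179)
159^4 = (159^2)^2 ≡ 42^2 = 1764 ≡ 153 (mod 179)
159^8 = (159^4)^2 ≡ 153^2 = 23409 ≡ 139 (mod 179)
159^16 = (159^8)^2 ≡ 139^2 = 19321 ≡ 168 (mod 179)
159^18 = 159^16 · 159^2 ≡ 168 · 42 ≡ 75 (mod 179).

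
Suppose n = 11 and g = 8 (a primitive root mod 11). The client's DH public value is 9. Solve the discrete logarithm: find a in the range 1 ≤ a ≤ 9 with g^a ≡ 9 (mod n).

2

Try successive powers of 8 modulo 11:
8^1 ≡ 8
8^2 ≡ 9
Found: a = 2.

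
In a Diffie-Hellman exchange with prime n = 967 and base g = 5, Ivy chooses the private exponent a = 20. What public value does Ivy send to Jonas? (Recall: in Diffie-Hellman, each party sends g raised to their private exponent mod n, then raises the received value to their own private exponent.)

60

Public value = 5^20 (mod 967).
5^1 ≡ 5 (mod 967)
5^2 = (5^1)^2 ≡ 5^2 = 25 ≡ 25 (mod 967)
5^4 = (5^2)^2 ≡ 25^2 = 625 ≡ 625 (mod 967)
5^8 = (5^4)^2 ≡ 625^2 = 390625 ≡ 924 (mod 967)
5^16 = (5^8)^2 ≡ 924^2 = 853776 ≡ 882 (mod 967)
5^20 = 5^16 · 5^4 ≡ 882 · 625 ≡ 60 (mod 967).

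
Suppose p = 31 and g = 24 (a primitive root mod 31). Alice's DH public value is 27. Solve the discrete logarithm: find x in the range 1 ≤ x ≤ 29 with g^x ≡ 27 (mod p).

21

Try successive powers of 24 modulo 31:
24^1 ≡ 24
24^2 ≡ 18
24^3 ≡ 29
24^4 ≡ 14
24^5 ≡ 26
24^6 ≡ 4
24^7 ≡ 3
24^8 ≡ 10
24^9 ≡ 23
24^10 ≡ 25
24^11 ≡ 11
24^12 ≡ 16
24^13 ≡ 12
24^14 ≡ 9
24^15 ≡ 30
24^16 ≡ 7
24^17 ≡ 13
24^18 ≡ 2
24^19 ≡ 17
24^20 ≡ 5
24^21 ≡ 27
Found: x = 21.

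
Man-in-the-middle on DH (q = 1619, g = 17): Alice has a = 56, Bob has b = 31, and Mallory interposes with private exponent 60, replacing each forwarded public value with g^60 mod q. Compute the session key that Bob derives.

Bob receives Mallory's public value M = 17^60 mod 1619 instead of the honest one.
17^1 ≡ 17 (mod 1619)
17^2 = (17^1)^2 ≡ 17^2 = 289 ≡ 289 (mod 1619)
17^4 = (17^2)^2 ≡ 289^2 = 83521 ≡ 952 (mod 1619)
17^8 = (17^4)^2 ≡ 952^2 = 906304 ≡ 1283 (mod 1619)
17^16 = (17^8)^2 ≡ 1283^2 = 1646089 ≡ 1185 (mod 1619)
17^32 = (17^16)^2 ≡ 1185^2 = 1404225 ≡ 552 (mod 1619)
17^60 = 17^32 · 17^16 · 17^8 · 17^4 ≡ 552 · 1185 · 1283 · 952 ≡ 1218 (mod 1619).
So M = 1218. Bob computes K = M^31 mod 1619.
1218^1 ≡ 1218 (mod 1619)
1218^2 = (1218^1)^2 ≡ 1218^2 = 1483524 ≡ 520 (mod 1619)
1218^4 = (1218^2)^2 ≡ 520^2 = 270400 ≡ 27 (mod 1619)
1218^8 = (1218^4)^2 ≡ 27^2 = 729 ≡ 729 (mod 1619)
1218^16 = (1218^8)^2 ≡ 729^2 = 531441 ≡ 409 (mod 1619)
1218^31 = 1218^16 · 1218^8 · 1218^4 · 1218^2 · 1218^1 ≡ 409 · 729 · 27 · 520 · 1218 ≡ 1327 (mod 1619).

1327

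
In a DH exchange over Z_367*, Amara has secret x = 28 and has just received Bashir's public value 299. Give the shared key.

64

Shared key K = 299^28 mod 367.
299^1 ≡ 299 (mod 367)
299^2 = (299^1)^2 ≡ 299^2 = 89401 ≡ 220 (mod 367)
299^4 = (299^2)^2 ≡ 220^2 = 48400 ≡ 323 (mod 367)
299^8 = (299^4)^2 ≡ 323^2 = 104329 ≡ 101 (mod 367)
299^16 = (299^8)^2 ≡ 101^2 = 10201 ≡ 292 (mod 367)
299^28 = 299^16 · 299^8 · 299^4 ≡ 292 · 101 · 323 ≡ 64 (mod 367).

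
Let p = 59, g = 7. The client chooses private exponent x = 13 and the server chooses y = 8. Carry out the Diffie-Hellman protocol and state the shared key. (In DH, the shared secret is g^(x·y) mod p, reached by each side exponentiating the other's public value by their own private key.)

The server sends B = g^y mod p = 7^8 mod 59.
7^1 ≡ 7 (mod 59)
7^2 = (7^1)^2 ≡ 7^2 = 49 ≡ 49 (mod 59)
7^4 = (7^2)^2 ≡ 49^2 = 2401 ≡ 41 (mod 59)
7^8 = (7^4)^2 ≡ 41^2 = 1681 ≡ 29 (mod 59)
So B = 29. The client then computes K = B^x mod p = 29^13 mod 59.
29^1 ≡ 29 (mod 59)
29^2 = (29^1)^2 ≡ 29^2 = 841 ≡ 15 (mod 59)
29^4 = (29^2)^2 ≡ 15^2 = 225 ≡ 48 (mod 59)
29^8 = (29^4)^2 ≡ 48^2 = 2304 ≡ 3 (mod 59)
29^13 = 29^8 · 29^4 · 29^1 ≡ 3 · 48 · 29 ≡ 46 (mod 59).

46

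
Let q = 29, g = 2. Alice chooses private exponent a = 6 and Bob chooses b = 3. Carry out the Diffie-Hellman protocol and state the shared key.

13

Alice sends A = g^a mod q = 2^6 mod 29.
2^1 ≡ 2 (mod 29)
2^2 = (2^1)^2 ≡ 2^2 = 4 ≡ 4 (mod 29)
2^4 = (2^2)^2 ≡ 4^2 = 16 ≡ 16 (mod 29)
2^6 = 2^4 · 2^2 ≡ 16 · 4 ≡ 6 (mod 29).
So A = 6. Bob then computes K = A^b mod q = 6^3 mod 29.
6^1 ≡ 6 (mod 29)
6^2 = (6^1)^2 ≡ 6^2 = 36 ≡ 7 (mod 29)
6^3 = 6^2 · 6^1 ≡ 7 · 6 ≡ 13 (mod 29).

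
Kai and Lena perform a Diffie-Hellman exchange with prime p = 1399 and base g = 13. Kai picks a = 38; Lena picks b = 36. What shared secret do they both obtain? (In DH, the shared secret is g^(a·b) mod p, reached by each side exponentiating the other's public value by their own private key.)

1244

Kai sends A = g^a mod p = 13^38 mod 1399.
13^1 ≡ 13 (mod 1399)
13^2 = (13^1)^2 ≡ 13^2 = 169 ≡ 169 (mod 1399)
13^4 = (13^2)^2 ≡ 169^2 = 28561 ≡ 581 (mod 1399)
13^8 = (13^4)^2 ≡ 581^2 = 337561 ≡ 402 (mod 1399)
13^16 = (13^8)^2 ≡ 402^2 = 161604 ≡ 719 (mod 1399)
13^32 = (13^16)^2 ≡ 719^2 = 516961 ≡ 730 (mod 1399)
13^38 = 13^32 · 13^4 · 13^2 ≡ 730 · 581 · 169 ≡ 205 (mod 1399).
So A = 205. Lena then computes K = A^b mod p = 205^36 mod 1399.
205^1 ≡ 205 (mod 1399)
205^2 = (205^1)^2 ≡ 205^2 = 42025 ≡ 55 (mod 1399)
205^4 = (205^2)^2 ≡ 55^2 = 3025 ≡ 227 (mod 1399)
205^8 = (205^4)^2 ≡ 227^2 = 51529 ≡ 1165 (mod 1399)
205^16 = (205^8)^2 ≡ 1165^2 = 1357225 ≡ 195 (mod 1399)
205^32 = (205^16)^2 ≡ 195^2 = 38025 ≡ 252 (mod 1399)
205^36 = 205^32 · 205^4 ≡ 252 · 227 ≡ 1244 (mod 1399).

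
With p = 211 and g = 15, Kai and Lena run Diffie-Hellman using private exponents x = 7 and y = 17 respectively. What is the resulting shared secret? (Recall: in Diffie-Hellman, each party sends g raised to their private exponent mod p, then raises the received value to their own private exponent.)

Lena sends B = g^y mod p = 15^17 mod 211.
15^1 ≡ 15 (mod 211)
15^2 = (15^1)^2 ≡ 15^2 = 225 ≡ 14 (mod 211)
15^4 = (15^2)^2 ≡ 14^2 = 196 ≡ 196 (mod 211)
15^8 = (15^4)^2 ≡ 196^2 = 38416 ≡ 14 (mod 211)
15^16 = (15^8)^2 ≡ 14^2 = 196 ≡ 196 (mod 211)
15^17 = 15^16 · 15^1 ≡ 196 · 15 ≡ 197 (mod 211).
So B = 197. Kai then computes K = B^x mod p = 197^7 mod 211.
197^1 ≡ 197 (mod 211)
197^2 = (197^1)^2 ≡ 197^2 = 38809 ≡ 196 (mod 211)
197^4 = (197^2)^2 ≡ 196^2 = 38416 ≡ 14 (mod 211)
197^7 = 197^4 · 197^2 · 197^1 ≡ 14 · 196 · 197 ≡ 197 (mod 211).

197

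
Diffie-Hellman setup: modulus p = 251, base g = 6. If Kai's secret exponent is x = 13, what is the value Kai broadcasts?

129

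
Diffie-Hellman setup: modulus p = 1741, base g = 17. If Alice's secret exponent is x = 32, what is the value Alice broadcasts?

317

Public value = 17^32 mod 1741.
17^1 ≡ 17 (mod 1741)
17^2 = (17^1)^2 ≡ 17^2 = 289 ≡ 289 (mod 1741)
17^4 = (17^2)^2 ≡ 289^2 = 83521 ≡ 1694 (mod 1741)
17^8 = (17^4)^2 ≡ 1694^2 = 2869636 ≡ 468 (mod 1741)
17^16 = (17^8)^2 ≡ 468^2 = 219024 ≡ 1399 (mod 1741)
17^32 = (17^16)^2 ≡ 1399^2 = 1957201 ≡ 317 (mod 1741)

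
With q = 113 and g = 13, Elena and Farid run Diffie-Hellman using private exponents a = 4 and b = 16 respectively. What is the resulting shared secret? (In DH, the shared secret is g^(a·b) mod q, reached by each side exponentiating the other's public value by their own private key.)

Farid sends B = g^b mod q = 13^16 mod 113.
13^1 ≡ 13 (mod 113)
13^2 = (13^1)^2 ≡ 13^2 = 169 ≡ 56 (mod 113)
13^4 = (13^2)^2 ≡ 56^2 = 3136 ≡ 85 (mod 113)
13^8 = (13^4)^2 ≡ 85^2 = 7225 ≡ 106 (mod 113)
13^16 = (13^8)^2 ≡ 106^2 = 11236 ≡ 49 (mod 113)
So B = 49. Elena then computes K = B^a mod q = 49^4 mod 113.
49^1 ≡ 49 (mod 113)
49^2 = (49^1)^2 ≡ 49^2 = 2401 ≡ 28 (mod 113)
49^4 = (49^2)^2 ≡ 28^2 = 784 ≡ 106 (mod 113)

106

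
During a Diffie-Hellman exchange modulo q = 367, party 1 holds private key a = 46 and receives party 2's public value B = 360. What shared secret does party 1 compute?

Shared key K = 360^46 mod 367.
360^1 ≡ 360 (mod 367)
360^2 = (360^1)^2 ≡ 360^2 = 129600 ≡ 49 (mod 367)
360^4 = (360^2)^2 ≡ 49^2 = 2401 ≡ 199 (mod 367)
360^8 = (360^4)^2 ≡ 199^2 = 39601 ≡ 332 (mod 367)
360^16 = (360^8)^2 ≡ 332^2 = 110224 ≡ 124 (mod 367)
360^32 = (360^16)^2 ≡ 124^2 = 15376 ≡ 329 (mod 367)
360^46 = 360^32 · 360^8 · 360^4 · 360^2 ≡ 329 · 332 · 199 · 49 ≡ 151 (mod 367).

151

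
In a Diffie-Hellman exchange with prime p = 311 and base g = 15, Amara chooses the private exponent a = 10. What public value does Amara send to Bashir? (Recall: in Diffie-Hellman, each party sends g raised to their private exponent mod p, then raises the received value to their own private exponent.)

Public value = 15^10 mod 311.
15^1 ≡ 15 (mod 311)
15^2 = (15^1)^2 ≡ 15^2 = 225 ≡ 225 (mod 311)
15^4 = (15^2)^2 ≡ 225^2 = 50625 ≡ 243 (mod 311)
15^8 = (15^4)^2 ≡ 243^2 = 59049 ≡ 270 (mod 311)
15^10 = 15^8 · 15^2 ≡ 270 · 225 ≡ 105 (mod 311).

105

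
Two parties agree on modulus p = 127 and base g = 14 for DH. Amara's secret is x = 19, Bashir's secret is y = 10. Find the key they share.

Bashir sends B = g^y mod p = 14^10 mod 127.
14^1 ≡ 14 (mod 127)
14^2 = (14^1)^2 ≡ 14^2 = 196 ≡ 69 (mod 127)
14^4 = (14^2)^2 ≡ 69^2 = 4761 ≡ 62 (mod 127)
14^8 = (14^4)^2 ≡ 62^2 = 3844 ≡ 34 (mod 127)
14^10 = 14^8 · 14^2 ≡ 34 · 69 ≡ 60 (mod 127).
So B = 60. Amara then computes K = B^x mod p = 60^19 mod 127.
60^1 ≡ 60 (mod 127)
60^2 = (60^1)^2 ≡ 60^2 = 3600 ≡ 44 (mod 127)
60^4 = (60^2)^2 ≡ 44^2 = 1936 ≡ 31 (mod 127)
60^8 = (60^4)^2 ≡ 31^2 = 961 ≡ 72 (mod 127)
60^16 = (60^8)^2 ≡ 72^2 = 5184 ≡ 104 (mod 127)
60^19 = 60^16 · 60^2 · 60^1 ≡ 104 · 44 · 60 ≡ 113 (mod 127).

113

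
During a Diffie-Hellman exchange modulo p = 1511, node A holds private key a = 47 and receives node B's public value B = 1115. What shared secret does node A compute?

Shared key K = 1115^47 mod 1511.
1115^1 ≡ 1115 (mod 1511)
1115^2 = (1115^1)^2 ≡ 1115^2 = 1243225 ≡ 1183 (mod 1511)
1115^4 = (1115^2)^2 ≡ 1183^2 = 1399489 ≡ 303 (mod 1511)
1115^8 = (1115^4)^2 ≡ 303^2 = 91809 ≡ 1149 (mod 1511)
1115^16 = (1115^8)^2 ≡ 1149^2 = 1320201 ≡ 1098 (mod 1511)
1115^32 = (1115^16)^2 ≡ 1098^2 = 1205604 ≡ 1337 (mod 1511)
1115^47 = 1115^32 · 1115^8 · 1115^4 · 1115^2 · 1115^1 ≡ 1337 · 1149 · 303 · 1183 · 1115 ≡ 1444 (mod 1511).

1444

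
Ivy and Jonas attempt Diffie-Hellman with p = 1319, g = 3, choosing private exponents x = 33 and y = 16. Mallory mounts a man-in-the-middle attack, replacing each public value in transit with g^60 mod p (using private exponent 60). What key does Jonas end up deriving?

Jonas receives Mallory's public value M = 3^60 mod 1319 instead of the honest one.
3^1 ≡ 3 (mod 1319)
3^2 = (3^1)^2 ≡ 3^2 = 9 ≡ 9 (mod 1319)
3^4 = (3^2)^2 ≡ 9^2 = 81 ≡ 81 (mod 1319)
3^8 = (3^4)^2 ≡ 81^2 = 6561 ≡ 1285 (mod 1319)
3^16 = (3^8)^2 ≡ 1285^2 = 1651225 ≡ 1156 (mod 1319)
3^32 = (3^16)^2 ≡ 1156^2 = 1336336 ≡ 189 (mod 1319)
3^60 = 3^32 · 3^16 · 3^8 · 3^4 ≡ 189 · 1156 · 1285 · 81 ≡ 441 (mod 1319).
So M = 441. Jonas computes K = M^16 mod 1319.
441^1 ≡ 441 (mod 1319)
441^2 = (441^1)^2 ≡ 441^2 = 194481 ≡ 588 (mod 1319)
441^4 = (441^2)^2 ≡ 588^2 = 345744 ≡ 166 (mod 1319)
441^8 = (441^4)^2 ≡ 166^2 = 27556 ≡ 1176 (mod 1319)
441^16 = (441^8)^2 ≡ 1176^2 = 1382976 ≡ 664 (mod 1319)

664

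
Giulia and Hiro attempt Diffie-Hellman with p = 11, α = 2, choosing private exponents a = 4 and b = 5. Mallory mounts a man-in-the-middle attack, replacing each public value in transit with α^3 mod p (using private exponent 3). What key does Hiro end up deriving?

Hiro receives Mallory's public value M = 2^3 mod 11 instead of the honest one.
2^1 ≡ 2 (mod 11)
2^2 = (2^1)^2 ≡ 2^2 = 4 ≡ 4 (mod 11)
2^3 = 2^2 · 2^1 ≡ 4 · 2 ≡ 8 (mod 11).
So M = 8. Hiro computes K = M^5 mod 11.
8^1 ≡ 8 (mod 11)
8^2 = (8^1)^2 ≡ 8^2 = 64 ≡ 9 (mod 11)
8^4 = (8^2)^2 ≡ 9^2 = 81 ≡ 4 (mod 11)
8^5 = 8^4 · 8^1 ≡ 4 · 8 ≡ 10 (mod 11).

10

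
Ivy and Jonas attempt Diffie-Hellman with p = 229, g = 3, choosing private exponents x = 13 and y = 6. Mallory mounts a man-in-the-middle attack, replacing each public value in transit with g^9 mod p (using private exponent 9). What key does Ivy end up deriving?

Ivy receives Mallory's public value M = 3^9 mod 229 instead of the honest one.
3^1 ≡ 3 (mod 229)
3^2 = (3^1)^2 ≡ 3^2 = 9 ≡ 9 (mod 229)
3^4 = (3^2)^2 ≡ 9^2 = 81 ≡ 81 (mod 229)
3^8 = (3^4)^2 ≡ 81^2 = 6561 ≡ 149 (mod 229)
3^9 = 3^8 · 3^1 ≡ 149 · 3 ≡ 218 (mod 229).
So M = 218. Ivy computes K = M^13 mod 229.
218^1 ≡ 218 (mod 229)
218^2 = (218^1)^2 ≡ 218^2 = 47524 ≡ 121 (mod 229)
218^4 = (218^2)^2 ≡ 121^2 = 14641 ≡ 214 (mod 229)
218^8 = (218^4)^2 ≡ 214^2 = 45796 ≡ 225 (mod 229)
218^13 = 218^8 · 218^4 · 218^1 ≡ 225 · 214 · 218 ≡ 27 (mod 229).

27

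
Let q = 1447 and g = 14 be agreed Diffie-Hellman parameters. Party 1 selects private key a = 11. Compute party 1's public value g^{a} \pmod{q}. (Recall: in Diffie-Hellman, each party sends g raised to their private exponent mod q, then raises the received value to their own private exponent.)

Public value = 14^{11} \pmod{1447}.
14^1 ≡ 14 (mod 1447)
14^2 = (14^1)^2 ≡ 14^2 = 196 ≡ 196 (mod 1447)
14^4 = (14^2)^2 ≡ 196^2 = 38416 ≡ 794 (mod 1447)
14^8 = (14^4)^2 ≡ 794^2 = 630436 ≡ 991 (mod 1447)
14^11 = 14^8 · 14^2 · 14^1 ≡ 991 · 196 · 14 ≡ 391 (mod 1447).

391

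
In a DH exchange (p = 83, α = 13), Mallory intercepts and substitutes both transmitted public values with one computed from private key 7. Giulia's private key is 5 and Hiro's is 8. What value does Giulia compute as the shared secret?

43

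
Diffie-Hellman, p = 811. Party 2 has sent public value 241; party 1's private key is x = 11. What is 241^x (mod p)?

241

Shared key K = 241^11 mod 811.
241^1 ≡ 241 (mod 811)
241^2 = (241^1)^2 ≡ 241^2 = 58081 ≡ 500 (mod 811)
241^4 = (241^2)^2 ≡ 500^2 = 250000 ≡ 212 (mod 811)
241^8 = (241^4)^2 ≡ 212^2 = 44944 ≡ 339 (mod 811)
241^11 = 241^8 · 241^2 · 241^1 ≡ 339 · 500 · 241 ≡ 241 (mod 811).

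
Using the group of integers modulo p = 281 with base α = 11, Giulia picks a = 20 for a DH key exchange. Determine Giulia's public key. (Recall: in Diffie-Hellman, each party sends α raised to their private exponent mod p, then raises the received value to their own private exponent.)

Public value = 11^20 mod 281.
11^1 ≡ 11 (mod 281)
11^2 = (11^1)^2 ≡ 11^2 = 121 ≡ 121 (mod 281)
11^4 = (11^2)^2 ≡ 121^2 = 14641 ≡ 29 (mod 281)
11^8 = (11^4)^2 ≡ 29^2 = 841 ≡ 279 (mod 281)
11^16 = (11^8)^2 ≡ 279^2 = 77841 ≡ 4 (mod 281)
11^20 = 11^16 · 11^4 ≡ 4 · 29 ≡ 116 (mod 281).

116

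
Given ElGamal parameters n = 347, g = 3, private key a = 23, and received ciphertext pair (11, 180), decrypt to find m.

50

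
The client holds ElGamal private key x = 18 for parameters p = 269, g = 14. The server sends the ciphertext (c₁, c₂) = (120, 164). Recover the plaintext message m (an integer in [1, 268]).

151

Shared mask s = c₁^x mod p = 120^18 mod 269.
120^1 ≡ 120 (mod 269)
120^2 = (120^1)^2 ≡ 120^2 = 14400 ≡ 143 (mod 269)
120^4 = (120^2)^2 ≡ 143^2 = 20449 ≡ 5 (mod 269)
120^8 = (120^4)^2 ≡ 5^2 = 25 ≡ 25 (mod 269)
120^16 = (120^8)^2 ≡ 25^2 = 625 ≡ 87 (mod 269)
120^18 = 120^16 · 120^2 ≡ 87 · 143 ≡ 67 (mod 269).
So s = 67; s⁻¹ ≡ 265 (mod 269).
m = c₂ · s⁻¹ mod 269 = 164 · 265 mod 269 = 151.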